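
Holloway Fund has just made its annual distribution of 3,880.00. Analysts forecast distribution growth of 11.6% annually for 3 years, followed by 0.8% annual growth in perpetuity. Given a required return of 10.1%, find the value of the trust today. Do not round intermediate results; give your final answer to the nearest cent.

55756.61

D_1 = 4330.08000
D_2 = 4832.36928
D_3 = 5392.92412
Terminal value at year 3: TV = D_3×(1+g_2)/(r−g_2) = 5436.06751/0.093 = 58452.33881
P_0 = D_1/(1+r)^1 + D_2/(1+r)^2 + D_3/(1+r)^3 + TV/(1+r)^3
    = 3932.86104 + 3986.44225 + 4040.75345 + 43796.55353 = 55756.61027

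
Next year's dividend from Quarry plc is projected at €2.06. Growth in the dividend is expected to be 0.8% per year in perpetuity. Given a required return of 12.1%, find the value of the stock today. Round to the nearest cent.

€18.23

Growing perpetuity: P = D₁ / (r − g) = €2.0600 / (0.121 − 0.008) = €18.23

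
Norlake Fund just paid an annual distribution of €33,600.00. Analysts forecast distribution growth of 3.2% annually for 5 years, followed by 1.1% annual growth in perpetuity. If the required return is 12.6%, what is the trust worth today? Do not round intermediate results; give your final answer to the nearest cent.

D_1 = 34675.20000
D_2 = 35784.80640
D_3 = 36929.92020
D_4 = 38111.67765
D_5 = 39331.25134
Terminal value at year 5: TV = D_5×(1+g_2)/(r−g_2) = 39763.89510/0.115 = 345773.00088
P_0 = D_1/(1+r)^1 + D_2/(1+r)^2 + D_3/(1+r)^3 + D_4/(1+r)^4 + D_5/(1+r)^5 + TV/(1+r)^5
    = 30795.02664 + 28224.21625 + 25868.02058 + 23708.52330 + 21729.30377 + 191028.92270 = 321354.01324

€321354.01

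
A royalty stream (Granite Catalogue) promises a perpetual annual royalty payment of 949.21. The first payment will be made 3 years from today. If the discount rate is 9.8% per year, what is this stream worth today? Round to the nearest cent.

Value at end of year 2: C / r = 949.21 / 0.098 = 9,685.8163
Discount to today: PV = 9,685.8163 / (1 + 0.098)^2 = 9,685.8163 / 1.205604 = 8,033.99

8033.99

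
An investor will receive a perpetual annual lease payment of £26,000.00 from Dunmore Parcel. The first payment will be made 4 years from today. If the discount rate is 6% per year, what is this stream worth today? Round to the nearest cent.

Value at end of year 3: C / r = £26,000.00 / 0.06 = £433,333.3333
Discount to today: PV = £433,333.3333 / (1 + 0.06)^3 = £433,333.3333 / 1.191016 = £363,835.02

£363835.02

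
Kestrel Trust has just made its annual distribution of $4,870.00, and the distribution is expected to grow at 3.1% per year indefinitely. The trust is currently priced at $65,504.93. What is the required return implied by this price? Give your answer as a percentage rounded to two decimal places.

D₁ = $4,870.00 × 1.031 = $5,020.9700
P = D₁/(r − g) ⇒ r = D₁/P + g = $5,020.9700/$65,504.93 + 0.031 = 0.076650 + 0.031 = 0.107650

10.77%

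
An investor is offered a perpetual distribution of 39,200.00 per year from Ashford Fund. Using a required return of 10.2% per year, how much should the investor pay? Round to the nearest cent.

Level perpetuity: PV = C / r = 39,200.00 / 0.102 = 384,313.73

384313.73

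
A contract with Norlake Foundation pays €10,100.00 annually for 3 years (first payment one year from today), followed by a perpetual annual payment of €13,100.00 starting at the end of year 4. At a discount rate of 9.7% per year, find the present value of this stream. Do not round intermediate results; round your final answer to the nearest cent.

PV of 3-year annuity: €10,100.00 × [1 − (1+0.097)^−3] / 0.097 = 25250.45765
Perpetuity value at year 3: €13,100.00 / 0.097 = 135051.54639
PV of perpetuity: 135051.54639 / (1+0.097)^3 = 102300.95281
Total PV = 25250.45765 + 102300.95281 = 127551.41046

€127551.41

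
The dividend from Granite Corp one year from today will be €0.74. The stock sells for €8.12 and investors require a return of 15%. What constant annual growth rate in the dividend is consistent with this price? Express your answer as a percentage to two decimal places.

5.89%

P = D₁/(r−g) ⇒ g = r − D₁/P = 0.15 − €0.74/€8.12 = 0.058867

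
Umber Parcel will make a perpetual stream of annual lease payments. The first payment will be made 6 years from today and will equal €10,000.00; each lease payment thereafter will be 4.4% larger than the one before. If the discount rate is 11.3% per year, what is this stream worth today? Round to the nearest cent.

Value at end of year 5: C₁ / (r − g) = €10,000.00 / (0.113 − 0.044) = €144,927.5362
Discount to today: PV = €144,927.5362 / (1 + 0.113)^5 = €144,927.5362 / 1.707953 = €84,854.54

€84854.54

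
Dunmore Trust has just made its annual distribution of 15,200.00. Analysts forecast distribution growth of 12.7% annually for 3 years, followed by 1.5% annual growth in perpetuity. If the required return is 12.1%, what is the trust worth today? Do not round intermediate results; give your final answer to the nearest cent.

D_1 = 17130.40000
D_2 = 19305.96080
D_3 = 21757.81782
Terminal value at year 3: TV = D_3×(1+g_2)/(r−g_2) = 22084.18509/0.106 = 208341.36876
P_0 = D_1/(1+r)^1 + D_2/(1+r)^2 + D_3/(1+r)^3 + TV/(1+r)^3
    = 15281.35593 + 15363.14731 + 15445.37647 + 147896.76523 = 193986.64494

193986.64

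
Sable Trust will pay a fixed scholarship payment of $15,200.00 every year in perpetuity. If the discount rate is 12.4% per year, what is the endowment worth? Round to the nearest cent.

Level perpetuity: PV = C / r = $15,200.00 / 0.124 = $122,580.65

$122580.65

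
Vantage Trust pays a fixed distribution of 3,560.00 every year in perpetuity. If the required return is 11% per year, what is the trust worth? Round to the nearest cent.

Level perpetuity: PV = C / r = 3,560.00 / 0.11 = 32,363.64

32363.64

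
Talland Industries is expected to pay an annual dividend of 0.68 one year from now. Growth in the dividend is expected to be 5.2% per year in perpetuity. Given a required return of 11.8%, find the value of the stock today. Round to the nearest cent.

10.30

Growing perpetuity: P = D₁ / (r − g) = 0.6800 / (0.118 − 0.052) = 10.30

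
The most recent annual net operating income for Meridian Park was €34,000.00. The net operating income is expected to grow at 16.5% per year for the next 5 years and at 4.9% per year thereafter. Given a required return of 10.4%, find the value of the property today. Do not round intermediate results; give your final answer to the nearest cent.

€1048890.46

D_1 = 39610.00000
D_2 = 46145.65000
D_3 = 53759.68225
D_4 = 62630.02982
D_5 = 72963.98474
Terminal value at year 5: TV = D_5×(1+g_2)/(r−g_2) = 76539.21999/0.055 = 1391622.18171
P_0 = D_1/(1+r)^1 + D_2/(1+r)^2 + D_3/(1+r)^3 + D_4/(1+r)^4 + D_5/(1+r)^5 + TV/(1+r)^5
    = 35878.62319 + 37861.04711 + 39953.00715 + 42160.55555 + 44490.07900 + 848547.14305 = 1048890.45505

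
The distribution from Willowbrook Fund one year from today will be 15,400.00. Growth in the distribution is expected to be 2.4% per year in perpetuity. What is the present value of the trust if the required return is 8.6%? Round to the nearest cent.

248387.10

Growing perpetuity: P = D₁ / (r − g) = 15,400.0000 / (0.086 − 0.024) = 248,387.10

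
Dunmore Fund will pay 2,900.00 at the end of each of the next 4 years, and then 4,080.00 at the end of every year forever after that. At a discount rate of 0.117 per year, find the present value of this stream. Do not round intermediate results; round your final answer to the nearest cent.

PV of 4-year annuity: 2,900.00 × [1 − (1+0.117)^−4] / 0.117 = 8864.25791
Perpetuity value at year 4: 4,080.00 / 0.117 = 34871.79487
PV of perpetuity: 34871.79487 / (1+0.117)^4 = 22400.70098
Total PV = 8864.25791 + 22400.70098 = 31264.95889

31264.96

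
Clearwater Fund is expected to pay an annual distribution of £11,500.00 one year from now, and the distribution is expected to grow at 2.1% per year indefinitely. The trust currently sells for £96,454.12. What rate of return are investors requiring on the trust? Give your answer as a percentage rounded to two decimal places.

14.02%

P = D₁/(r − g) ⇒ r = D₁/P + g = £11,500.0000/£96,454.12 + 0.021 = 0.119228 + 0.021 = 0.140228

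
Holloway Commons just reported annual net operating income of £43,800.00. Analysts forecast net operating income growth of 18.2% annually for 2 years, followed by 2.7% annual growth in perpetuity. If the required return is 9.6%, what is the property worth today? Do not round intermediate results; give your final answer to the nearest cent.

D_1 = 51771.60000
D_2 = 61194.03120
Terminal value at year 2: TV = D_2×(1+g_2)/(r−g_2) = 62846.27004/0.069 = 910815.50786
P_0 = D_1/(1+r)^1 + D_2/(1+r)^2 + TV/(1+r)^2
    = 47236.86131 + 50943.40335 + 758244.56872 = 856424.83339

£856424.83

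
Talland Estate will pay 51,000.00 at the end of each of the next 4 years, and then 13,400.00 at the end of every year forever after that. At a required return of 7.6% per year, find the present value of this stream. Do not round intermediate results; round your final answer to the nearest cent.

301968.68

PV of 4-year annuity: 51,000.00 × [1 − (1+0.076)^−4] / 0.076 = 170433.43547
Perpetuity value at year 4: 13,400.00 / 0.076 = 176315.78947
PV of perpetuity: 176315.78947 / (1+0.076)^4 = 131535.23976
Total PV = 170433.43547 + 131535.23976 = 301968.67523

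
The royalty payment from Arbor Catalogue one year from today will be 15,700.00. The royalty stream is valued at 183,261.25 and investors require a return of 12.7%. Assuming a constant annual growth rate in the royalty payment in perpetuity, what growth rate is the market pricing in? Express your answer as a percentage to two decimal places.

P = D₁/(r−g) ⇒ g = r − D₁/P = 0.127 − 15,700.00/183,261.25 = 0.041330

4.13%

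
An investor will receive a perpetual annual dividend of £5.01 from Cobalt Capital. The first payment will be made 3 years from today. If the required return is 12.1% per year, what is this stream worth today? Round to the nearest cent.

Value at end of year 2: C / r = £5.01 / 0.121 = £41.4050
Discount to today: PV = £41.4050 / (1 + 0.121)^2 = £41.4050 / 1.256641 = £32.95

£32.95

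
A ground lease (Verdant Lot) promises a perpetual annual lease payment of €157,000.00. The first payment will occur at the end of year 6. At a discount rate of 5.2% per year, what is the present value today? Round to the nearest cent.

Value at end of year 5: C / r = €157,000.00 / 0.052 = €3,019,230.7692
Discount to today: PV = €3,019,230.7692 / (1 + 0.052)^5 = €3,019,230.7692 / 1.288483 = €2,343,244.52

€2343244.52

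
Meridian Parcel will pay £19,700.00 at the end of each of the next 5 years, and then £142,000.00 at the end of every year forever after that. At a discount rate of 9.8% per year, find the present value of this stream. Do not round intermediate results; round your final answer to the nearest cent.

PV of 5-year annuity: £19,700.00 × [1 − (1+0.098)^−5] / 0.098 = 75061.62690
Perpetuity value at year 5: £142,000.00 / 0.098 = 1448979.59184
PV of perpetuity: 1448979.59184 / (1+0.098)^5 = 907926.24059
Total PV = 75061.62690 + 907926.24059 = 982987.86749

£982987.87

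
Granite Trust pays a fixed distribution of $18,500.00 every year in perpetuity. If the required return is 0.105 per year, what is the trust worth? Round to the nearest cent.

Level perpetuity: PV = C / r = $18,500.00 / 0.105 = $176,190.48

$176190.48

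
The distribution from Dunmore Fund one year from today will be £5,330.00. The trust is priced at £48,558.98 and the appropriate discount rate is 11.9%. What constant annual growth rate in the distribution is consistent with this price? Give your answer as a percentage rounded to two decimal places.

0.92%

P = D₁/(r−g) ⇒ g = r − D₁/P = 0.119 − £5,330.00/£48,558.98 = 0.009237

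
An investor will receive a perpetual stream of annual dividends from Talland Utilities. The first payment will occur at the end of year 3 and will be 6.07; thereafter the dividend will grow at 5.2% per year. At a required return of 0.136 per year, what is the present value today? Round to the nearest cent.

Value at end of year 2: C₁ / (r − g) = 6.07 / (0.136 − 0.052) = 72.2619
Discount to today: PV = 72.2619 / (1 + 0.136)^2 = 72.2619 / 1.290496 = 56.00

56.00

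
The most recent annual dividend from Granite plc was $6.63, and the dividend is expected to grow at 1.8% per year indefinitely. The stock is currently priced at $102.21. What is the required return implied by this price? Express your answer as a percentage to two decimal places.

D₁ = $6.63 × 1.018 = $6.7493
P = D₁/(r − g) ⇒ r = D₁/P + g = $6.7493/$102.21 + 0.018 = 0.066034 + 0.018 = 0.084034

8.40%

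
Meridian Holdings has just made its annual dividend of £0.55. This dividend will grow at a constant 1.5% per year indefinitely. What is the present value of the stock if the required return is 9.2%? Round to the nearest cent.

D₁ = D₀ × (1 + g) = £0.55 × 1.015 = £0.5583
Growing perpetuity: P = D₁ / (r − g) = £0.5583 / (0.092 − 0.015) = £7.25

£7.25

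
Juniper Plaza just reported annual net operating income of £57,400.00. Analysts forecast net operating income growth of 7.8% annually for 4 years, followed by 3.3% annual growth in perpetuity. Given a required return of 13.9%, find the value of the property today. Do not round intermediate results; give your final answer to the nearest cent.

D_1 = 61877.20000
D_2 = 66703.62160
D_3 = 71906.50408
D_4 = 77515.21140
Terminal value at year 4: TV = D_4×(1+g_2)/(r−g_2) = 80073.21338/0.106 = 755407.67339
P_0 = D_1/(1+r)^1 + D_2/(1+r)^2 + D_3/(1+r)^3 + D_4/(1+r)^4 + TV/(1+r)^4
    = 54325.89991 + 51416.43556 + 48662.78976 + 46056.61752 + 448834.77267 = 649296.51543

£649296.52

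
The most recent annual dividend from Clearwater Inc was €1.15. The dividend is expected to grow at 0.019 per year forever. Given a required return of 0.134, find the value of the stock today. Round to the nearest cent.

D₁ = D₀ × (1 + g) = €1.15 × 1.019 = €1.1719
Growing perpetuity: P = D₁ / (r − g) = €1.1719 / (0.134 − 0.019) = €10.19

€10.19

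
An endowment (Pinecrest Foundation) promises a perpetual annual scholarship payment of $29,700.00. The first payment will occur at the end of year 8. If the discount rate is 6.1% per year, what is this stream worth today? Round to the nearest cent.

Value at end of year 7: C / r = $29,700.00 / 0.061 = $486,885.2459
Discount to today: PV = $486,885.2459 / (1 + 0.061)^7 = $486,885.2459 / 1.513588 = $321,676.20

$321676.20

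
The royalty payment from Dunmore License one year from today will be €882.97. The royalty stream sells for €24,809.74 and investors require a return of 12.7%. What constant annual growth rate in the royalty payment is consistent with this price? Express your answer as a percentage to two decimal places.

P = D₁/(r−g) ⇒ g = r − D₁/P = 0.127 − €882.97/€24,809.74 = 0.091410

9.14%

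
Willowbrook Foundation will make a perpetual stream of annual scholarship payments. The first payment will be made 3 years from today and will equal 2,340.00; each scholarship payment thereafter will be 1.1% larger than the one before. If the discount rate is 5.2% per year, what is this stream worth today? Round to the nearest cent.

51570.40

Value at end of year 2: C₁ / (r − g) = 2,340.00 / (0.052 − 0.011) = 57,073.1707
Discount to today: PV = 57,073.1707 / (1 + 0.052)^2 = 57,073.1707 / 1.106704 = 51,570.40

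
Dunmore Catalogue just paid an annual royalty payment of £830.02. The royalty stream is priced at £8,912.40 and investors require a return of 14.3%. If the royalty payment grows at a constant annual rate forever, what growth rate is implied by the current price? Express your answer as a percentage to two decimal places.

4.56%

P = D₀(1+g)/(r−g) ⇒ P(r−g) = D₀(1+g) ⇒ g(P+D₀) = P·r − D₀
g = (P·r − D₀)/(P + D₀) = (£8,912.40×0.143 − £830.02) / (£8,912.40 + £830.02) = 0.045620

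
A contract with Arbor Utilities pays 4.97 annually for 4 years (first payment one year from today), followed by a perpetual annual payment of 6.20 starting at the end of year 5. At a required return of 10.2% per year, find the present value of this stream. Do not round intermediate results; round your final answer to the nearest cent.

56.90

PV of 4-year annuity: 4.97 × [1 − (1+0.102)^−4] / 0.102 = 15.68627
Perpetuity value at year 4: 6.20 / 0.102 = 60.78431
PV of perpetuity: 60.78431 / (1+0.102)^4 = 41.21593
Total PV = 15.68627 + 41.21593 = 56.90220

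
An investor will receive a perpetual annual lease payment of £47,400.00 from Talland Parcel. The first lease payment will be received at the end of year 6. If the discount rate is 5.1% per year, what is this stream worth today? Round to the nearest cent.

£724760.62

Value at end of year 5: C / r = £47,400.00 / 0.051 = £929,411.7647
Discount to today: PV = £929,411.7647 / (1 + 0.051)^5 = £929,411.7647 / 1.282371 = £724,760.62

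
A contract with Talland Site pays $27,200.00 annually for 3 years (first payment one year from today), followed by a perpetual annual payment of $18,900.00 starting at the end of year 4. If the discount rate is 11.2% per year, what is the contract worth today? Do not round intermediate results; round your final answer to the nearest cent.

PV of 3-year annuity: $27,200.00 × [1 − (1+0.112)^−3] / 0.112 = 66238.50963
Perpetuity value at year 3: $18,900.00 / 0.112 = 168750.00000
PV of perpetuity: 168750.00000 / (1+0.112)^3 = 122723.97676
Total PV = 66238.50963 + 122723.97676 = 188962.48640

$188962.49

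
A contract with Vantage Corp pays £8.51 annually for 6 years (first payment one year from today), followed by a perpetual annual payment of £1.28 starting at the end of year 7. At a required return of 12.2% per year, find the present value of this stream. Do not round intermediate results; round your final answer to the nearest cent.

£40.05

PV of 6-year annuity: £8.51 × [1 − (1+0.122)^−6] / 0.122 = 34.79078
Perpetuity value at year 6: £1.28 / 0.122 = 10.49180
PV of perpetuity: 10.49180 / (1+0.122)^6 = 5.25888
Total PV = 34.79078 + 5.25888 = 40.04966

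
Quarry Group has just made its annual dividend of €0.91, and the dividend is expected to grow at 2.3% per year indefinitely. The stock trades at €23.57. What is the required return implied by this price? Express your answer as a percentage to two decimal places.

6.25%

D₁ = €0.91 × 1.023 = €0.9309
P = D₁/(r − g) ⇒ r = D₁/P + g = €0.9309/€23.57 + 0.023 = 0.039496 + 0.023 = 0.062496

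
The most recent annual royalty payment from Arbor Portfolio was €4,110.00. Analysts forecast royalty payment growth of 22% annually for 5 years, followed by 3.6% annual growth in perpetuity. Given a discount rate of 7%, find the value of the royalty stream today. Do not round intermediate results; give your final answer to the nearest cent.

D_1 = 5014.20000
D_2 = 6117.32400
D_3 = 7463.13528
D_4 = 9105.02504
D_5 = 11108.13055
Terminal value at year 5: TV = D_5×(1+g_2)/(r−g_2) = 11508.02325/0.034 = 338471.27208
P_0 = D_1/(1+r)^1 + D_2/(1+r)^2 + D_3/(1+r)^3 + D_4/(1+r)^4 + D_5/(1+r)^5 + TV/(1+r)^5
    = 4686.16822 + 5343.10769 + 6092.14148 + 6946.18001 + 7919.94356 + 241325.33914 = 272312.88012

€272312.88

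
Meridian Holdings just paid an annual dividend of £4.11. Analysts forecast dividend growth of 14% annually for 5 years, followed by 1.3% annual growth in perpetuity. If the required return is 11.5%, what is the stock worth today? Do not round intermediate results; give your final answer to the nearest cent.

£67.58

D_1 = 4.68540
D_2 = 5.34136
D_3 = 6.08915
D_4 = 6.94163
D_5 = 7.91345
Terminal value at year 5: TV = D_5×(1+g_2)/(r−g_2) = 8.01633/0.102 = 78.59146
P_0 = D_1/(1+r)^1 + D_2/(1+r)^2 + D_3/(1+r)^3 + D_4/(1+r)^4 + D_5/(1+r)^5 + TV/(1+r)^5
    = 4.20215 + 4.29637 + 4.39270 + 4.49119 + 4.59189 + 45.60380 = 67.57811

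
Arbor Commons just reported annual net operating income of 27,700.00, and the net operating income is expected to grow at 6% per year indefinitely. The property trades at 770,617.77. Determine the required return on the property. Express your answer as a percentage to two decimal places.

9.81%

D₁ = 27,700.00 × 1.06 = 29,362.0000
P = D₁/(r − g) ⇒ r = D₁/P + g = 29,362.0000/770,617.77 + 0.06 = 0.038102 + 0.06 = 0.098102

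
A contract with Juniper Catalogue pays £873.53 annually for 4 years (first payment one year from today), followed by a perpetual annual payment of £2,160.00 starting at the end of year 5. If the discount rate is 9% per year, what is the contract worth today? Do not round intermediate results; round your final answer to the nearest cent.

£19832.20

PV of 4-year annuity: £873.53 × [1 − (1+0.09)^−4] / 0.09 = 2829.99250
Perpetuity value at year 4: £2,160.00 / 0.09 = 24000.00000
PV of perpetuity: 24000.00000 / (1+0.09)^4 = 17002.20507
Total PV = 2829.99250 + 17002.20507 = 19832.19757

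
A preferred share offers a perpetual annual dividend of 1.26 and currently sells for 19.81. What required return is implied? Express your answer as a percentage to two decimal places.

P = C/r ⇒ r = C/P = 1.26/19.81 = 0.063604

6.36%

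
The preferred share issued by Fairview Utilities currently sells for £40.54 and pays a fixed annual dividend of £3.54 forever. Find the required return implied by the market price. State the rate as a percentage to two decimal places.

8.73%

P = C/r ⇒ r = C/P = £3.54/£40.54 = 0.087321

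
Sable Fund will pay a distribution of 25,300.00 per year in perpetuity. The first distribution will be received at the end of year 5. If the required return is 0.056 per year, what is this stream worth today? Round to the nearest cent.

Value at end of year 4: C / r = 25,300.00 / 0.056 = 451,785.7143
Discount to today: PV = 451,785.7143 / (1 + 0.056)^4 = 451,785.7143 / 1.243528 = 363,309.56

363309.56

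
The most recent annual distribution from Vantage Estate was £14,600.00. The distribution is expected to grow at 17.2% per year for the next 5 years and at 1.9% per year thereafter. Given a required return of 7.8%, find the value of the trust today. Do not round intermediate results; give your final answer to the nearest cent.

D_1 = 17111.20000
D_2 = 20054.32640
D_3 = 23503.67054
D_4 = 27546.30187
D_5 = 32284.26580
Terminal value at year 5: TV = D_5×(1+g_2)/(r−g_2) = 32897.66685/0.059 = 557587.57367
P_0 = D_1/(1+r)^1 + D_2/(1+r)^2 + D_3/(1+r)^3 + D_4/(1+r)^4 + D_5/(1+r)^5 + TV/(1+r)^5
    = 15873.09833 + 17257.20895 + 18762.01195 + 20398.03155 + 22176.70962 + 383018.08653 = 477485.14692

£477485.15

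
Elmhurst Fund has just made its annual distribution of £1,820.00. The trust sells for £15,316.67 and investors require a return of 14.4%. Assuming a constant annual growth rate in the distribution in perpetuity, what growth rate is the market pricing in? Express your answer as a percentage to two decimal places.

P = D₀(1+g)/(r−g) ⇒ P(r−g) = D₀(1+g) ⇒ g(P+D₀) = P·r − D₀
g = (P·r − D₀)/(P + D₀) = (£15,316.67×0.144 − £1,820.00) / (£15,316.67 + £1,820.00) = 0.022501

2.25%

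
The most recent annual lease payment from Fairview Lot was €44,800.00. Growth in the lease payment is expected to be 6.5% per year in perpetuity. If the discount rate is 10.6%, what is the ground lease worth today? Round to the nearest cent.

D₁ = D₀ × (1 + g) = €44,800.00 × 1.065 = €47,712.0000
Growing perpetuity: P = D₁ / (r − g) = €47,712.0000 / (0.106 − 0.065) = €1,163,707.32

€1163707.32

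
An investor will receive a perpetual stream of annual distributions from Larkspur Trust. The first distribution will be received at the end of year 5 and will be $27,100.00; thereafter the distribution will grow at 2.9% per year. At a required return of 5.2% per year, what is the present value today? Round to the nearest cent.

Value at end of year 4: C₁ / (r − g) = $27,100.00 / (0.052 − 0.029) = $1,178,260.8696
Discount to today: PV = $1,178,260.8696 / (1 + 0.052)^4 = $1,178,260.8696 / 1.224794 = $962,007.58

$962007.58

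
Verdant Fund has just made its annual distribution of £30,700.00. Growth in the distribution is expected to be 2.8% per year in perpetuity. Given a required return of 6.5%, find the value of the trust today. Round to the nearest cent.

£852962.16

D₁ = D₀ × (1 + g) = £30,700.00 × 1.028 = £31,559.6000
Growing perpetuity: P = D₁ / (r − g) = £31,559.6000 / (0.065 − 0.028) = £852,962.16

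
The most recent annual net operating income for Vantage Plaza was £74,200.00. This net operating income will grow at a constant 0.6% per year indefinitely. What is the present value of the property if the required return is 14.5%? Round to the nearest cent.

D₁ = D₀ × (1 + g) = £74,200.00 × 1.006 = £74,645.2000
Growing perpetuity: P = D₁ / (r − g) = £74,645.2000 / (0.145 − 0.006) = £537,015.83

£537015.83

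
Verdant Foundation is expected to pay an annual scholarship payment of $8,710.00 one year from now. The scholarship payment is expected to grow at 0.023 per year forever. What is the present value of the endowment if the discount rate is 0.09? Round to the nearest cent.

Growing perpetuity: P = D₁ / (r − g) = $8,710.0000 / (0.09 − 0.023) = $130,000.00

$130000.00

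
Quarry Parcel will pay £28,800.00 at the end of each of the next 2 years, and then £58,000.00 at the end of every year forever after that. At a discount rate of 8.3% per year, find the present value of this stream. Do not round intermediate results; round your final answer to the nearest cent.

£646937.25

PV of 2-year annuity: £28,800.00 × [1 − (1+0.083)^−2] / 0.083 = 51147.55105
Perpetuity value at year 2: £58,000.00 / 0.083 = 698795.18072
PV of perpetuity: 698795.18072 / (1+0.083)^2 = 595789.69598
Total PV = 51147.55105 + 595789.69598 = 646937.24702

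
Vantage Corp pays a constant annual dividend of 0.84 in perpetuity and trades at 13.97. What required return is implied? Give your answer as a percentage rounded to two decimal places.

P = C/r ⇒ r = C/P = 0.84/13.97 = 0.060129

6.01%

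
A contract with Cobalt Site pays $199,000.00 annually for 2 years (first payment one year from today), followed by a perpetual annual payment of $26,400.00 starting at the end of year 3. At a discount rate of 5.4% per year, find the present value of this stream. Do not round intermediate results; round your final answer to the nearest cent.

$808013.29

PV of 2-year annuity: $199,000.00 × [1 − (1+0.054)^−2] / 0.054 = 367936.00956
Perpetuity value at year 2: $26,400.00 / 0.054 = 488888.88889
PV of perpetuity: 488888.88889 / (1+0.054)^2 = 440077.27757
Total PV = 367936.00956 + 440077.27757 = 808013.28713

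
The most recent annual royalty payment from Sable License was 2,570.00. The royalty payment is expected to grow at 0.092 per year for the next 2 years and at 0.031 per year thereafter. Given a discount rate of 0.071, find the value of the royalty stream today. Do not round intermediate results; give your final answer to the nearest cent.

D_1 = 2806.44000
D_2 = 3064.63248
Terminal value at year 2: TV = D_2×(1+g_2)/(r−g_2) = 3159.63609/0.04 = 78990.90217
P_0 = D_1/(1+r)^1 + D_2/(1+r)^2 + TV/(1+r)^2
    = 2620.39216 + 2671.77240 + 68864.93349 = 74157.09804

74157.10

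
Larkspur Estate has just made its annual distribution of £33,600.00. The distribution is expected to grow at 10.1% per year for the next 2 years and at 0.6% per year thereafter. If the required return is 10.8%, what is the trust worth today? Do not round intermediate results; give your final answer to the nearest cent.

D_1 = 36993.60000
D_2 = 40729.95360
Terminal value at year 2: TV = D_2×(1+g_2)/(r−g_2) = 40974.33332/0.102 = 401709.15021
P_0 = D_1/(1+r)^1 + D_2/(1+r)^2 + TV/(1+r)^2
    = 33387.72563 + 33176.79235 + 327214.24609 = 393778.76407

£393778.76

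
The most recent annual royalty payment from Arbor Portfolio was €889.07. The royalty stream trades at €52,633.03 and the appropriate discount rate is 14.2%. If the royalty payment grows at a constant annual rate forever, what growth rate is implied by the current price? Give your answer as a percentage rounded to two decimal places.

12.30%

P = D₀(1+g)/(r−g) ⇒ P(r−g) = D₀(1+g) ⇒ g(P+D₀) = P·r − D₀
g = (P·r − D₀)/(P + D₀) = (€52,633.03×0.142 − €889.07) / (€52,633.03 + €889.07) = 0.123030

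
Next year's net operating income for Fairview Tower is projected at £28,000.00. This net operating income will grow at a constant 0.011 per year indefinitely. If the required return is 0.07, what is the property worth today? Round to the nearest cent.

Growing perpetuity: P = D₁ / (r − g) = £28,000.0000 / (0.07 − 0.011) = £474,576.27

£474576.27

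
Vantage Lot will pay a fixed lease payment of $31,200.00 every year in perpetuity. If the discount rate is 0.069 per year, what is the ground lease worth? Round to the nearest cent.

$452173.91

Level perpetuity: PV = C / r = $31,200.00 / 0.069 = $452,173.91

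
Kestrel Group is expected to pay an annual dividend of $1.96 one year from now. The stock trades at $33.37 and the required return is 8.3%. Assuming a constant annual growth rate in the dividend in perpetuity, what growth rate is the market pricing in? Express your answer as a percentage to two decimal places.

P = D₁/(r−g) ⇒ g = r − D₁/P = 0.083 − $1.96/$33.37 = 0.024265

2.43%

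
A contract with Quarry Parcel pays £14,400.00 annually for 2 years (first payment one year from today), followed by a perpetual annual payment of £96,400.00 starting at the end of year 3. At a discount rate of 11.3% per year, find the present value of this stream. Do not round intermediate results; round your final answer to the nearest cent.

£713227.85

PV of 2-year annuity: £14,400.00 × [1 − (1+0.113)^−2] / 0.113 = 24562.44869
Perpetuity value at year 2: £96,400.00 / 0.113 = 853097.34513
PV of perpetuity: 853097.34513 / (1+0.113)^2 = 688665.39696
Total PV = 24562.44869 + 688665.39696 = 713227.84565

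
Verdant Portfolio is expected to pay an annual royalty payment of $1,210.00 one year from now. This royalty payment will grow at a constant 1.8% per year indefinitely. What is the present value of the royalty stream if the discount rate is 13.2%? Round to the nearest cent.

$10614.04

Growing perpetuity: P = D₁ / (r − g) = $1,210.0000 / (0.132 − 0.018) = $10,614.04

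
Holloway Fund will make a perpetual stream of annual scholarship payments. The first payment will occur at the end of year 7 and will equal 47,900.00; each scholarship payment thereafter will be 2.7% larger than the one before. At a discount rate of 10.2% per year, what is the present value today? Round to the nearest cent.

Value at end of year 6: C₁ / (r − g) = 47,900.00 / (0.102 − 0.027) = 638,666.6667
Discount to today: PV = 638,666.6667 / (1 + 0.102)^6 = 638,666.6667 / 1.790975 = 356,602.75

356602.75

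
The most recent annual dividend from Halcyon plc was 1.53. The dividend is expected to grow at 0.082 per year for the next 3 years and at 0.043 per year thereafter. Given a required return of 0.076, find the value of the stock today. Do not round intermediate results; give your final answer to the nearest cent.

D_1 = 1.65546
D_2 = 1.79121
D_3 = 1.93809
Terminal value at year 3: TV = D_3×(1+g_2)/(r−g_2) = 2.02142/0.033 = 61.25529
P_0 = D_1/(1+r)^1 + D_2/(1+r)^2 + D_3/(1+r)^3 + TV/(1+r)^3
    = 1.53853 + 1.54711 + 1.55574 + 49.17074 = 53.81212

53.81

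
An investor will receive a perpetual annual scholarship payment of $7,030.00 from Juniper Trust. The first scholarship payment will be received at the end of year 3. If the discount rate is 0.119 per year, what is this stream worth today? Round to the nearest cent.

$47178.94

Value at end of year 2: C / r = $7,030.00 / 0.119 = $59,075.6303
Discount to today: PV = $59,075.6303 / (1 + 0.119)^2 = $59,075.6303 / 1.252161 = $47,178.94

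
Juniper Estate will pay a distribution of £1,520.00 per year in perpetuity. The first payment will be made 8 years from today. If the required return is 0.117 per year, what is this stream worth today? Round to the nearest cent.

£5988.05

Value at end of year 7: C / r = £1,520.00 / 0.117 = £12,991.4530
Discount to today: PV = £12,991.4530 / (1 + 0.117)^7 = £12,991.4530 / 2.169563 = £5,988.05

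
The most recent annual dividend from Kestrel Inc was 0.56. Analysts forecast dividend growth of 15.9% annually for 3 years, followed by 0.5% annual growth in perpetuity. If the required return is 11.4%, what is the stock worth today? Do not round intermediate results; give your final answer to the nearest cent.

D_1 = 0.64904
D_2 = 0.75224
D_3 = 0.87184
Terminal value at year 3: TV = D_3×(1+g_2)/(r−g_2) = 0.87620/0.109 = 8.03855
P_0 = D_1/(1+r)^1 + D_2/(1+r)^2 + D_3/(1+r)^3 + TV/(1+r)^3
    = 0.58262 + 0.60616 + 0.63064 + 5.81463 = 7.63405

7.63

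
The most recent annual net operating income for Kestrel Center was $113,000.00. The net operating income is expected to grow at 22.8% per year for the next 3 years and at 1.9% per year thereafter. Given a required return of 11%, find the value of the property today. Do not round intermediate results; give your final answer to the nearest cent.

D_1 = 138764.00000
D_2 = 170402.19200
D_3 = 209253.89178
Terminal value at year 3: TV = D_3×(1+g_2)/(r−g_2) = 213229.71572/0.091 = 2343183.68923
P_0 = D_1/(1+r)^1 + D_2/(1+r)^2 + D_3/(1+r)^3 + TV/(1+r)^3
    = 125012.61261 + 138302.24170 + 153004.64217 + 1713315.71837 = 2129635.21485

$2129635.21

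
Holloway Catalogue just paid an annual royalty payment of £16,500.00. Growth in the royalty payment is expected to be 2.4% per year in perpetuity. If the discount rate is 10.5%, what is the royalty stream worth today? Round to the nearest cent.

D₁ = D₀ × (1 + g) = £16,500.00 × 1.024 = £16,896.0000
Growing perpetuity: P = D₁ / (r − g) = £16,896.0000 / (0.105 − 0.024) = £208,592.59

£208592.59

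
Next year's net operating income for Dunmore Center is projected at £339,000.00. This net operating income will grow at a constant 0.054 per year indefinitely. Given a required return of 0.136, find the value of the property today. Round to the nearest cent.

£4134146.34

Growing perpetuity: P = D₁ / (r − g) = £339,000.0000 / (0.136 − 0.054) = £4,134,146.34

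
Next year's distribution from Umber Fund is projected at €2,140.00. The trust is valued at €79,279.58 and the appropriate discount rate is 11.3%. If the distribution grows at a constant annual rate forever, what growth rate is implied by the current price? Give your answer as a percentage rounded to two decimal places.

P = D₁/(r−g) ⇒ g = r − D₁/P = 0.113 − €2,140.00/€79,279.58 = 0.086007

8.60%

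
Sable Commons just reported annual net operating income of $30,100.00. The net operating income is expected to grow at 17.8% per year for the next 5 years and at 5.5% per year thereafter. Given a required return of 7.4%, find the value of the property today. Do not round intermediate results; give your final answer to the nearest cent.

D_1 = 35457.80000
D_2 = 41769.28840
D_3 = 49204.22174
D_4 = 57962.57320
D_5 = 68279.91123
Terminal value at year 5: TV = D_5×(1+g_2)/(r−g_2) = 72035.30635/0.019 = 3791331.91328
P_0 = D_1/(1+r)^1 + D_2/(1+r)^2 + D_3/(1+r)^3 + D_4/(1+r)^4 + D_5/(1+r)^5 + TV/(1+r)^5
    = 33014.71136 + 36211.66665 + 39718.19675 + 43564.27912 + 47782.79404 + 2653202.51142 = 2853494.15934

$2853494.16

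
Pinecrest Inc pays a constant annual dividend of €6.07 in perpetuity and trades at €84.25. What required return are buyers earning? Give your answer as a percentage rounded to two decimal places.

7.20%

P = C/r ⇒ r = C/P = €6.07/€84.25 = 0.072047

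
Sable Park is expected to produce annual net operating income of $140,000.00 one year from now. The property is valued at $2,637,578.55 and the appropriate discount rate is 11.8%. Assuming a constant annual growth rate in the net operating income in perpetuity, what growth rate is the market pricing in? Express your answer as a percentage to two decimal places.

P = D₁/(r−g) ⇒ g = r − D₁/P = 0.118 − $140,000.00/$2,637,578.55 = 0.064921

6.49%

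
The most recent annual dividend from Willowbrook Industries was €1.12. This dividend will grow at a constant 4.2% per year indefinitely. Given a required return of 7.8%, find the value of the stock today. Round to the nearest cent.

D₁ = D₀ × (1 + g) = €1.12 × 1.042 = €1.1670
Growing perpetuity: P = D₁ / (r − g) = €1.1670 / (0.078 − 0.042) = €32.42

€32.42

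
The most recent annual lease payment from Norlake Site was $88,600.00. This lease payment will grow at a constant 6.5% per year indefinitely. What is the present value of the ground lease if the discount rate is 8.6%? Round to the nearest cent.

D₁ = D₀ × (1 + g) = $88,600.00 × 1.065 = $94,359.0000
Growing perpetuity: P = D₁ / (r − g) = $94,359.0000 / (0.086 − 0.065) = $4,493,285.71

$4493285.71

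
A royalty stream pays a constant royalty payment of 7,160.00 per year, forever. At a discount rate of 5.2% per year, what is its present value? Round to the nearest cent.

137692.31

Level perpetuity: PV = C / r = 7,160.00 / 0.052 = 137,692.31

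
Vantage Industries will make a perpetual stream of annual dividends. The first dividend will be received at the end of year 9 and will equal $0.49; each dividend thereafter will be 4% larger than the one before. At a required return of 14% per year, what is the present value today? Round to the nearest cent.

$1.72

Value at end of year 8: C₁ / (r − g) = $0.49 / (0.14 − 0.04) = $4.9000
Discount to today: PV = $4.9000 / (1 + 0.14)^8 = $4.9000 / 2.852586 = $1.72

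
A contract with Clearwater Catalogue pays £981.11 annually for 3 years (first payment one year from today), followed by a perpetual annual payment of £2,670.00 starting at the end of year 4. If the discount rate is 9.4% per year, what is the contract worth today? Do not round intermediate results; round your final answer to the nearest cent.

PV of 3-year annuity: £981.11 × [1 − (1+0.094)^−3] / 0.094 = 2465.88021
Perpetuity value at year 3: £2,670.00 / 0.094 = 28404.25532
PV of perpetuity: 28404.25532 / (1+0.094)^3 = 21693.59069
Total PV = 2465.88021 + 21693.59069 = 24159.47091

£24159.47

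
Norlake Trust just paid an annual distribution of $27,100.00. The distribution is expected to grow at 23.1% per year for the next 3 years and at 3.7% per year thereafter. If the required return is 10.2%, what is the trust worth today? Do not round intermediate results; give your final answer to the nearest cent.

D_1 = 33360.10000
D_2 = 41066.28310
D_3 = 50552.59450
Terminal value at year 3: TV = D_3×(1+g_2)/(r−g_2) = 52423.04049/0.065 = 806508.31527
P_0 = D_1/(1+r)^1 + D_2/(1+r)^2 + D_3/(1+r)^3 + TV/(1+r)^3
    = 30272.32305 + 33815.99789 + 37774.49492 + 602648.48048 = 704511.29634

$704511.30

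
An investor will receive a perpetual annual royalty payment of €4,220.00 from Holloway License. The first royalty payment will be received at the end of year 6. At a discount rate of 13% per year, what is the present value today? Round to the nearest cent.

€17618.82

Value at end of year 5: C / r = €4,220.00 / 0.13 = €32,461.5385
Discount to today: PV = €32,461.5385 / (1 + 0.13)^5 = €32,461.5385 / 1.842435 = €17,618.82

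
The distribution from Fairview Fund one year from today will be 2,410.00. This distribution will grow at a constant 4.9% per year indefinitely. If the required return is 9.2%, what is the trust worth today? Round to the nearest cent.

56046.51

Growing perpetuity: P = D₁ / (r − g) = 2,410.0000 / (0.092 − 0.049) = 56,046.51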